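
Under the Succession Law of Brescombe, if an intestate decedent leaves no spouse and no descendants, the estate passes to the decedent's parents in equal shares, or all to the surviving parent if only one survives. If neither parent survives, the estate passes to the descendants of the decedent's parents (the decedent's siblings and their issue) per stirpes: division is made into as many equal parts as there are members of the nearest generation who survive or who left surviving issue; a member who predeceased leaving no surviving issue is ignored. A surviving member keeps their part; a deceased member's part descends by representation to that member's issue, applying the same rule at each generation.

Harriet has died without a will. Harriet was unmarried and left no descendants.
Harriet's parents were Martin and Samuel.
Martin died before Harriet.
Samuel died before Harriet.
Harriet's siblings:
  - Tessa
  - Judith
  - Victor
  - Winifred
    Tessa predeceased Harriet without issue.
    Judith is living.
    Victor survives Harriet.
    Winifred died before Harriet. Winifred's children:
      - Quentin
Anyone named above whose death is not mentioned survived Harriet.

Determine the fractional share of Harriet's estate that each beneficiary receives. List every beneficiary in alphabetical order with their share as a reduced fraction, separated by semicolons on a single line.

Judith 1/3; Quentin 1/3; Victor 1/3

Neither parent survives and there are no descendants, so the estate passes to Harriet's siblings and their issue per stirpes.
Tessa left no surviving issue, so that branch lapses and is disregarded.
The estate is divided into 3 equal shares of 1/3 among Judith, Victor, Winifred.
Judith is living and takes 1/3.
Victor is living and takes 1/3.
Winifred predeceased; the 1/3 allotted to Winifred's branch passes to Winifred's issue by representation.
Quentin is the sole taker at this level and receives the full 1/3.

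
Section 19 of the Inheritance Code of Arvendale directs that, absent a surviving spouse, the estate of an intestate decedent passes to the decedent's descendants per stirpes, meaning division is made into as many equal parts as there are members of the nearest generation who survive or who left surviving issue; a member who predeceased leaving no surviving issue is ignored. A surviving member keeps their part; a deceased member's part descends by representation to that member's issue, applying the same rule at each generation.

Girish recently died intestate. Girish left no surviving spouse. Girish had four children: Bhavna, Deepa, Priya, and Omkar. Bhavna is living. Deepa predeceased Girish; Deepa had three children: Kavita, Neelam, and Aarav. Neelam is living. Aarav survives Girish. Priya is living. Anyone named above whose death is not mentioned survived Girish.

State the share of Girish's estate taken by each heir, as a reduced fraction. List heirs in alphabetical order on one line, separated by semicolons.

Aarav 1/12; Bhavna 1/4; Kavita 1/12; Neelam 1/12; Omkar 1/4; Priya 1/4

There is no surviving spouse, so the entire estate passes to Girish's descendants per stirpes.
The estate is divided into 4 equal shares of 1/4 among Bhavna, Deepa, Priya, Omkar.
Bhavna is living and takes 1/4.
Deepa predeceased; the 1/4 allotted to Deepa's branch passes to Deepa's issue by representation.
The 1/4 is divided into 3 equal shares of 1/12 among Kavita, Neelam, Aarav.
Kavita is living and takes 1/12.
Neelam is living and takes 1/12.
Aarav is living and takes 1/12.
Priya is living and takes 1/4.
Omkar is living and takes 1/4.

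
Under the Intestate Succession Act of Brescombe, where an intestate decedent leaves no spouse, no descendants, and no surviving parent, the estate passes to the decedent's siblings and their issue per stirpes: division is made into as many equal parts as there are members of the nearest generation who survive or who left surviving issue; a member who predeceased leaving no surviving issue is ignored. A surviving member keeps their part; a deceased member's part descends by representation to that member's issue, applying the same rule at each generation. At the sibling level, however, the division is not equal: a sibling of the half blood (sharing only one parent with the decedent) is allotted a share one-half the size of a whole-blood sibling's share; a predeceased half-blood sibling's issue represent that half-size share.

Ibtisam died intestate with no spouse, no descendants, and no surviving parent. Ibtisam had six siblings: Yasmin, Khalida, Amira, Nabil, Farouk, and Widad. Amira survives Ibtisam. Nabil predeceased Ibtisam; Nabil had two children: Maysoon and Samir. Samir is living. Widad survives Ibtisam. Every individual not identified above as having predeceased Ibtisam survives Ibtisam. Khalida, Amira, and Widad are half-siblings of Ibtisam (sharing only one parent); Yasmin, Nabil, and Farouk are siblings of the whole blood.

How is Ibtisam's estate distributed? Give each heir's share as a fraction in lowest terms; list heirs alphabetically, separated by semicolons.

No spouse, descendants, or parent survives, so the estate passes to Ibtisam's siblings per stirpes.
Half-blood siblings count for one-half the weight of whole-blood siblings at the initial division.
Dividing 1 in proportion to weights (total weight 9/2): Yasmin (weight 1) → 2/9; Khalida (weight 1/2) → 1/9; Amira (weight 1/2) → 1/9; Nabil (weight 1) → 2/9; Farouk (weight 1) → 2/9; Widad (weight 1/2) → 1/9.
Yasmin is living and takes 2/9.
Khalida is living and takes 1/9.
Amira is living and takes 1/9.
Nabil predeceased; the 2/9 allotted to Nabil's branch passes to Nabil's issue by representation.
The 2/9 is divided into 2 equal shares of 1/9 among Maysoon, Samir.
Maysoon is living and takes 1/9.
Samir is living and takes 1/9.
Farouk is living and takes 2/9.
Widad is living and takes 1/9.

Amira 1/9; Farouk 2/9; Khalida 1/9; Maysoon 1/9; Samir 1/9; Widad 1/9; Yasmin 2/9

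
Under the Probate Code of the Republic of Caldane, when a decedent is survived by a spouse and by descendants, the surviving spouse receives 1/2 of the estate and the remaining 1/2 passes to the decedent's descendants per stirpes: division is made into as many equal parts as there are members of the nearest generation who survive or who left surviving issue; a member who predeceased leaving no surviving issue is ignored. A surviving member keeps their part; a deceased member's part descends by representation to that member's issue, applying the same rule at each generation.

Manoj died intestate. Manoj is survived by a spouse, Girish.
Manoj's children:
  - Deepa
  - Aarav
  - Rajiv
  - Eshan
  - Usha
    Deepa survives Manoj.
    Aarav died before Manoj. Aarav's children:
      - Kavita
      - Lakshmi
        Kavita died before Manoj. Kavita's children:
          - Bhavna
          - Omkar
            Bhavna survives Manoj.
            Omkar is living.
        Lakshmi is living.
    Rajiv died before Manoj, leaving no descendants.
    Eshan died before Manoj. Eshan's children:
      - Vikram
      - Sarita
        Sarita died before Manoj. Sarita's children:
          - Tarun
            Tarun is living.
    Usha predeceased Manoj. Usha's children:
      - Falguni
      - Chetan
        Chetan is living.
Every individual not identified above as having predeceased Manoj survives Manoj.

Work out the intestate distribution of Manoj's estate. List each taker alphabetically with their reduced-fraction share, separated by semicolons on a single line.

Bhavna 1/32; Chetan 1/16; Deepa 1/8; Falguni 1/16; Girish 1/2; Lakshmi 1/16; Omkar 1/32; Tarun 1/16; Vikram 1/16

Girish, as surviving spouse, takes 1/2.
The remaining 1/2 passes to Manoj's descendants per stirpes.
Rajiv left no surviving issue, so that branch lapses and is disregarded.
The 1/2 is divided into 4 equal shares of 1/8 among Deepa, Aarav, Eshan, Usha.
Deepa is living and takes 1/8.
Aarav predeceased; the 1/8 allotted to Aarav's branch passes to Aarav's issue by representation.
The 1/8 is divided into 2 equal shares of 1/16 among Kavita, Lakshmi.
Kavita predeceased; the 1/16 allotted to Kavita's branch passes to Kavita's issue by representation.
The 1/16 is divided into 2 equal shares of 1/32 among Bhavna, Omkar.
Bhavna is living and takes 1/32.
Omkar is living and takes 1/32.
Lakshmi is living and takes 1/16.
Eshan predeceased; the 1/8 allotted to Eshan's branch passes to Eshan's issue by representation.
The 1/8 is divided into 2 equal shares of 1/16 among Vikram, Sarita.
Vikram is living and takes 1/16.
Sarita predeceased; the 1/16 allotted to Sarita's branch passes to Sarita's issue by representation.
Tarun is the sole taker at this level and receives the full 1/16.
Usha predeceased; the 1/8 allotted to Usha's branch passes to Usha's issue by representation.
The 1/8 is divided into 2 equal shares of 1/16 among Falguni, Chetan.
Falguni is living and takes 1/16.
Chetan is living and takes 1/16.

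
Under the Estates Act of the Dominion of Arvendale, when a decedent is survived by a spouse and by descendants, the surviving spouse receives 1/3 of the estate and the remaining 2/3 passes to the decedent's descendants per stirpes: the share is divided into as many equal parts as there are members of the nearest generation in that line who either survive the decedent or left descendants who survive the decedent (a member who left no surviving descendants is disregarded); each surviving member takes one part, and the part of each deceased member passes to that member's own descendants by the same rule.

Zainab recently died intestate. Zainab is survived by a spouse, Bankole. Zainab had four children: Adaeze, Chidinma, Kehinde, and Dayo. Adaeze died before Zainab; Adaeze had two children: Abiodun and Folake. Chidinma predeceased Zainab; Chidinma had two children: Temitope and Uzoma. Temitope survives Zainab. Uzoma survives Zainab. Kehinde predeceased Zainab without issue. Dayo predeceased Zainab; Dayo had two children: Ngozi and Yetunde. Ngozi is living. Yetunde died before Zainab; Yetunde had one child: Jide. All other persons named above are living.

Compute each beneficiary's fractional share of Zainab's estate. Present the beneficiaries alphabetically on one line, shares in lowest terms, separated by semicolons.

Abiodun 1/9; Bankole 1/3; Folake 1/9; Jide 1/9; Ngozi 1/9; Temitope 1/9; Uzoma 1/9

Bankole, as surviving spouse, takes 1/3.
The remaining 2/3 passes to Zainab's descendants per stirpes.
Kehinde left no surviving issue, so that branch lapses and is disregarded.
The 2/3 is divided into 3 equal shares of 2/9 among Adaeze, Chidinma, Dayo.
Adaeze predeceased; the 2/9 allotted to Adaeze's branch passes to Adaeze's issue by representation.
The 2/9 is divided into 2 equal shares of 1/9 among Abiodun, Folake.
Abiodun is living and takes 1/9.
Folake is living and takes 1/9.
Chidinma predeceased; the 2/9 allotted to Chidinma's branch passes to Chidinma's issue by representation.
The 2/9 is divided into 2 equal shares of 1/9 among Temitope, Uzoma.
Temitope is living and takes 1/9.
Uzoma is living and takes 1/9.
Dayo predeceased; the 2/9 allotted to Dayo's branch passes to Dayo's issue by representation.
The 2/9 is divided into 2 equal shares of 1/9 among Ngozi, Yetunde.
Ngozi is living and takes 1/9.
Yetunde predeceased; the 1/9 allotted to Yetunde's branch passes to Yetunde's issue by representation.
Jide is the sole taker at this level and receives the full 1/9.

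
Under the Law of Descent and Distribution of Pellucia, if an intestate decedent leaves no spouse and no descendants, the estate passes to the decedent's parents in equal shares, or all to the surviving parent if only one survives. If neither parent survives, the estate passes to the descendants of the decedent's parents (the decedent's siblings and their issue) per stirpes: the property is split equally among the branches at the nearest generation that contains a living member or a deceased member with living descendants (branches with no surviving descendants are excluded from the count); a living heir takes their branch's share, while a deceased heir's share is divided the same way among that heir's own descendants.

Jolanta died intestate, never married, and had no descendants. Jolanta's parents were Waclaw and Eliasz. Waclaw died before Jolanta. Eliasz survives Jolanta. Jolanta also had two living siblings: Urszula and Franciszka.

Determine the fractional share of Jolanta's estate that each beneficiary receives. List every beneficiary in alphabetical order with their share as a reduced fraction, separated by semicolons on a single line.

Only one parent, Eliasz, survives, so Eliasz takes the entire estate. The siblings take nothing because a surviving parent has priority.

Eliasz 1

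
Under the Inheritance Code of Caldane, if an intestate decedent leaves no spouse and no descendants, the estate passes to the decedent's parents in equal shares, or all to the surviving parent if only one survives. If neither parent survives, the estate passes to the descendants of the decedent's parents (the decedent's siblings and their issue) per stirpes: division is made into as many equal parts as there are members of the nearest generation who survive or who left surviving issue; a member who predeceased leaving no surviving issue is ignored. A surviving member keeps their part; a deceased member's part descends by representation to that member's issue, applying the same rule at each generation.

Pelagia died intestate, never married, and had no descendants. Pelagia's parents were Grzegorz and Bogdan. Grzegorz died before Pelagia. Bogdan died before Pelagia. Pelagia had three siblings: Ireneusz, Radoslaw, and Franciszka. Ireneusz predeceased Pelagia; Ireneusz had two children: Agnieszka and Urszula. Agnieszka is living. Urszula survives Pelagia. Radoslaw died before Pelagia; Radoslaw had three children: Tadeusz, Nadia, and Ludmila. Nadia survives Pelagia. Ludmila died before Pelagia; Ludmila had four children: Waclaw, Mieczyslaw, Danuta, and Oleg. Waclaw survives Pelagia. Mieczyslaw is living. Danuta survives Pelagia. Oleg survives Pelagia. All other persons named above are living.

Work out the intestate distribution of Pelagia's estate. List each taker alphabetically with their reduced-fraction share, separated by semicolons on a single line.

Neither parent survives and there are no descendants, so the estate passes to Pelagia's siblings and their issue per stirpes.
The estate is divided into 3 equal shares of 1/3 among Ireneusz, Radoslaw, Franciszka.
Ireneusz predeceased; the 1/3 allotted to Ireneusz's branch passes to Ireneusz's issue by representation.
The 1/3 is divided into 2 equal shares of 1/6 among Agnieszka, Urszula.
Agnieszka is living and takes 1/6.
Urszula is living and takes 1/6.
Radoslaw predeceased; the 1/3 allotted to Radoslaw's branch passes to Radoslaw's issue by representation.
The 1/3 is divided into 3 equal shares of 1/9 among Tadeusz, Nadia, Ludmila.
Tadeusz is living and takes 1/9.
Nadia is living and takes 1/9.
Ludmila predeceased; the 1/9 allotted to Ludmila's branch passes to Ludmila's issue by representation.
The 1/9 is divided into 4 equal shares of 1/36 among Waclaw, Mieczyslaw, Danuta, Oleg.
Waclaw is living and takes 1/36.
Mieczyslaw is living and takes 1/36.
Danuta is living and takes 1/36.
Oleg is living and takes 1/36.
Franciszka is living and takes 1/3.

Agnieszka 1/6; Danuta 1/36; Franciszka 1/3; Mieczyslaw 1/36; Nadia 1/9; Oleg 1/36; Tadeusz 1/9; Urszula 1/6; Waclaw 1/36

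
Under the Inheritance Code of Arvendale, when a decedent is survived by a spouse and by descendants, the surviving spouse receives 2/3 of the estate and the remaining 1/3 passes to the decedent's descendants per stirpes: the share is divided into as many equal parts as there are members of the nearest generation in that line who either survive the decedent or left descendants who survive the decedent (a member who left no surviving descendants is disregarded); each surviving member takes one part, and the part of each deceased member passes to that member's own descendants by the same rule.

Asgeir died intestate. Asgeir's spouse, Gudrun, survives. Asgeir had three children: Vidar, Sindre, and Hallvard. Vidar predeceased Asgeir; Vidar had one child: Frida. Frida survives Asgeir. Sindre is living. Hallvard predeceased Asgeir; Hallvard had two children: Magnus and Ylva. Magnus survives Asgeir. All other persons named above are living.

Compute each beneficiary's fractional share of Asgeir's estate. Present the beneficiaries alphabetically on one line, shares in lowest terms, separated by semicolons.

Frida 1/9; Gudrun 2/3; Magnus 1/18; Sindre 1/9; Ylva 1/18

Gudrun, as surviving spouse, takes 2/3.
The remaining 1/3 passes to Asgeir's descendants per stirpes.
The 1/3 is divided into 3 equal shares of 1/9 among Vidar, Sindre, Hallvard.
Vidar predeceased; the 1/9 allotted to Vidar's branch passes to Vidar's issue by representation.
Frida is the sole taker at this level and receives the full 1/9.
Sindre is living and takes 1/9.
Hallvard predeceased; the 1/9 allotted to Hallvard's branch passes to Hallvard's issue by representation.
The 1/9 is divided into 2 equal shares of 1/18 among Magnus, Ylva.
Magnus is living and takes 1/18.
Ylva is living and takes 1/18.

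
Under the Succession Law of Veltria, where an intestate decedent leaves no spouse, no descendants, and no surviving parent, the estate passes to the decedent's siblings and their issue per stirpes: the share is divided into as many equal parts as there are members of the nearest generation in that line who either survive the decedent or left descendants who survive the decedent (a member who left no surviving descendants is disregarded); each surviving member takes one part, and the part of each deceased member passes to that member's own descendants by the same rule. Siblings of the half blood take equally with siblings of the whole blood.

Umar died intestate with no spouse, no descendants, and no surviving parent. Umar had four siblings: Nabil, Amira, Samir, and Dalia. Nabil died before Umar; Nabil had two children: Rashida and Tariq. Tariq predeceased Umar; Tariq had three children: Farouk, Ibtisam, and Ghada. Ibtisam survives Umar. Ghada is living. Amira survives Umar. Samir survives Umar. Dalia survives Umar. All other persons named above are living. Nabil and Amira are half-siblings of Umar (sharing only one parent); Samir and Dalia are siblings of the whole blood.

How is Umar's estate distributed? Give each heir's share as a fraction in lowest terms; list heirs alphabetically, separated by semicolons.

No spouse, descendants, or parent survives, so the estate passes to Umar's siblings per stirpes.
Half-blood and whole-blood siblings take equally under the stated rule.
The estate is divided into 4 equal shares of 1/4 among Nabil, Amira, Samir, Dalia.
Nabil predeceased; the 1/4 allotted to Nabil's branch passes to Nabil's issue by representation.
The 1/4 is divided into 2 equal shares of 1/8 among Rashida, Tariq.
Rashida is living and takes 1/8.
Tariq predeceased; the 1/8 allotted to Tariq's branch passes to Tariq's issue by representation.
The 1/8 is divided into 3 equal shares of 1/24 among Farouk, Ibtisam, Ghada.
Farouk is living and takes 1/24.
Ibtisam is living and takes 1/24.
Ghada is living and takes 1/24.
Amira is living and takes 1/4.
Samir is living and takes 1/4.
Dalia is living and takes 1/4.

Amira 1/4; Dalia 1/4; Farouk 1/24; Ghada 1/24; Ibtisam 1/24; Rashida 1/8; Samir 1/4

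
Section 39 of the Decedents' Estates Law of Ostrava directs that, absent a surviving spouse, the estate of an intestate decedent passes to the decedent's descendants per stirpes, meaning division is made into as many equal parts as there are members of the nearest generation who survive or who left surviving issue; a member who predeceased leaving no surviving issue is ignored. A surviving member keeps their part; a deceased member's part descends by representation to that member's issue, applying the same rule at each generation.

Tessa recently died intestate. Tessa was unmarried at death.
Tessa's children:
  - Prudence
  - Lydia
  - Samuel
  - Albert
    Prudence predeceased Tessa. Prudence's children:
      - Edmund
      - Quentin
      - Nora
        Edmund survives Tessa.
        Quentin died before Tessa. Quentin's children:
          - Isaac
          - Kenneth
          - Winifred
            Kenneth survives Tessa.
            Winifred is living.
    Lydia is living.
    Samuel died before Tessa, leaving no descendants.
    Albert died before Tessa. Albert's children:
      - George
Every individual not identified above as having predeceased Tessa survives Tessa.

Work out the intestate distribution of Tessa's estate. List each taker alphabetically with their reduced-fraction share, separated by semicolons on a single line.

There is no surviving spouse, so the entire estate passes to Tessa's descendants per stirpes.
Samuel left no surviving issue, so that branch lapses and is disregarded.
The estate is divided into 3 equal shares of 1/3 among Prudence, Lydia, Albert.
Prudence predeceased; the 1/3 allotted to Prudence's branch passes to Prudence's issue by representation.
The 1/3 is divided into 3 equal shares of 1/9 among Edmund, Quentin, Nora.
Edmund is living and takes 1/9.
Quentin predeceased; the 1/9 allotted to Quentin's branch passes to Quentin's issue by representation.
The 1/9 is divided into 3 equal shares of 1/27 among Isaac, Kenneth, Winifred.
Isaac is living and takes 1/27.
Kenneth is living and takes 1/27.
Winifred is living and takes 1/27.
Nora is living and takes 1/9.
Lydia is living and takes 1/3.
Albert predeceased; the 1/3 allotted to Albert's branch passes to Albert's issue by representation.
George is the sole taker at this level and receives the full 1/3.

Edmund 1/9; George 1/3; Isaac 1/27; Kenneth 1/27; Lydia 1/3; Nora 1/9; Winifred 1/27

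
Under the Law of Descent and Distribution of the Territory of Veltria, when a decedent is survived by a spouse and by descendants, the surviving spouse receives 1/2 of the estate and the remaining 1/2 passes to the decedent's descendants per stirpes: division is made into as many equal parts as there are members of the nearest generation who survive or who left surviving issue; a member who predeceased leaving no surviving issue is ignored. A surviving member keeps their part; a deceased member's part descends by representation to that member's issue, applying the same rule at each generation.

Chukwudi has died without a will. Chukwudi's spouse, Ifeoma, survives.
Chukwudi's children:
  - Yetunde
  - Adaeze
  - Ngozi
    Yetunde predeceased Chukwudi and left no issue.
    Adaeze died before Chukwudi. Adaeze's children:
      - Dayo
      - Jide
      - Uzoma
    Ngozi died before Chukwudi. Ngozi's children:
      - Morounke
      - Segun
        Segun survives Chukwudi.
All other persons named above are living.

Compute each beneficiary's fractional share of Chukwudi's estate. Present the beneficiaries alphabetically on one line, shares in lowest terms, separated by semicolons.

Ifeoma, as surviving spouse, takes 1/2.
The remaining 1/2 passes to Chukwudi's descendants per stirpes.
Yetunde left no surviving issue, so that branch lapses and is disregarded.
The 1/2 is divided into 2 equal shares of 1/4 among Adaeze, Ngozi.
Adaeze predeceased; the 1/4 allotted to Adaeze's branch passes to Adaeze's issue by representation.
The 1/4 is divided into 3 equal shares of 1/12 among Dayo, Jide, Uzoma.
Dayo is living and takes 1/12.
Jide is living and takes 1/12.
Uzoma is living and takes 1/12.
Ngozi predeceased; the 1/4 allotted to Ngozi's branch passes to Ngozi's issue by representation.
The 1/4 is divided into 2 equal shares of 1/8 among Morounke, Segun.
Morounke is living and takes 1/8.
Segun is living and takes 1/8.

Dayo 1/12; Ifeoma 1/2; Jide 1/12; Morounke 1/8; Segun 1/8; Uzoma 1/12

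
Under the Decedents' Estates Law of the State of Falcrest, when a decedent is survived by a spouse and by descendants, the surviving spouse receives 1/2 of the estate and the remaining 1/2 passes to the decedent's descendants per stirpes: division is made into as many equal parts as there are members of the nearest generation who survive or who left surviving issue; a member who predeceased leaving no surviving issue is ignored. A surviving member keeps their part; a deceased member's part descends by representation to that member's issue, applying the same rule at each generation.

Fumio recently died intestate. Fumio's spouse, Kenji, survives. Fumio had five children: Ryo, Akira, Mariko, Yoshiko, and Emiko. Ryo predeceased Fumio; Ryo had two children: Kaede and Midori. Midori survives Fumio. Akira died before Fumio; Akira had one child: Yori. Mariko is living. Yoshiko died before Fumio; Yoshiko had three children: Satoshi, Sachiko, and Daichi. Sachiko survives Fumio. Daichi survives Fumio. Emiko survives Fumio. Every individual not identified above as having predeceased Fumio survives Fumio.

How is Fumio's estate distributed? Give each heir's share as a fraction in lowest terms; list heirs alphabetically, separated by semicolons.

Kenji, as surviving spouse, takes 1/2.
The remaining 1/2 passes to Fumio's descendants per stirpes.
The 1/2 is divided into 5 equal shares of 1/10 among Ryo, Akira, Mariko, Yoshiko, Emiko.
Ryo predeceased; the 1/10 allotted to Ryo's branch passes to Ryo's issue by representation.
The 1/10 is divided into 2 equal shares of 1/20 among Kaede, Midori.
Kaede is living and takes 1/20.
Midori is living and takes 1/20.
Akira predeceased; the 1/10 allotted to Akira's branch passes to Akira's issue by representation.
Yori is the sole taker at this level and receives the full 1/10.
Mariko is living and takes 1/10.
Yoshiko predeceased; the 1/10 allotted to Yoshiko's branch passes to Yoshiko's issue by representation.
The 1/10 is divided into 3 equal shares of 1/30 among Satoshi, Sachiko, Daichi.
Satoshi is living and takes 1/30.
Sachiko is living and takes 1/30.
Daichi is living and takes 1/30.
Emiko is living and takes 1/10.

Daichi 1/30; Emiko 1/10; Kaede 1/20; Kenji 1/2; Mariko 1/10; Midori 1/20; Sachiko 1/30; Satoshi 1/30; Yori 1/10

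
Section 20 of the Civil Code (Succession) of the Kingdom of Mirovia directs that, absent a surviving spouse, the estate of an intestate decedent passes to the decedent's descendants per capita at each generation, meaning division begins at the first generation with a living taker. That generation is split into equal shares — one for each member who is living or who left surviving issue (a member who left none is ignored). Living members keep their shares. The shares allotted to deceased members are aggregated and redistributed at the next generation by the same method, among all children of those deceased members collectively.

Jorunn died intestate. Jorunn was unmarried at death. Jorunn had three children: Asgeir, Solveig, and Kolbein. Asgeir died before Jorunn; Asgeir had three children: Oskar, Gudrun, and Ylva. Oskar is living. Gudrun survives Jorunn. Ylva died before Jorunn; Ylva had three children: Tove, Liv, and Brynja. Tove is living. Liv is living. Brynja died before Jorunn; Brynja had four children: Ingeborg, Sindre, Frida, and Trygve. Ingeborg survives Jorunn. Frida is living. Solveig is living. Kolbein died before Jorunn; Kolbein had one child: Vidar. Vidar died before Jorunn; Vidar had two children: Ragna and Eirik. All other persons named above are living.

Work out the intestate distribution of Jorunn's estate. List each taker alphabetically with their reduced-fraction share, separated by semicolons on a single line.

There is no surviving spouse, so the entire estate passes to Jorunn's descendants per capita at each generation.
At generation 1 (Asgeir, Solveig, Kolbein) there are 3 shares of (1)/3 = 1/3 each.
Living: Solveig — each takes 1/3.
Deceased: Asgeir and Kolbein. Their combined 2/3 is pooled and carried to generation 2.
At generation 2 (Oskar, Gudrun, Ylva, Vidar) there are 4 shares of (2/3)/4 = 1/6 each.
Living: Oskar and Gudrun — each takes 1/6.
Deceased: Ylva and Vidar. Their combined 1/3 is pooled and carried to generation 3.
At generation 3 (Tove, Liv, Brynja, Ragna, Eirik) there are 5 shares of (1/3)/5 = 1/15 each.
Living: Tove, Liv, Ragna, and Eirik — each takes 1/15.
Deceased: Brynja. That 1/15 share is carried to generation 4.
At generation 4 (Ingeborg, Sindre, Frida, Trygve) there are 4 shares of (1/15)/4 = 1/60 each.
Living: Ingeborg, Sindre, Frida, and Trygve — each takes 1/60.

Eirik 1/15; Frida 1/60; Gudrun 1/6; Ingeborg 1/60; Liv 1/15; Oskar 1/6; Ragna 1/15; Sindre 1/60; Solveig 1/3; Tove 1/15; Trygve 1/60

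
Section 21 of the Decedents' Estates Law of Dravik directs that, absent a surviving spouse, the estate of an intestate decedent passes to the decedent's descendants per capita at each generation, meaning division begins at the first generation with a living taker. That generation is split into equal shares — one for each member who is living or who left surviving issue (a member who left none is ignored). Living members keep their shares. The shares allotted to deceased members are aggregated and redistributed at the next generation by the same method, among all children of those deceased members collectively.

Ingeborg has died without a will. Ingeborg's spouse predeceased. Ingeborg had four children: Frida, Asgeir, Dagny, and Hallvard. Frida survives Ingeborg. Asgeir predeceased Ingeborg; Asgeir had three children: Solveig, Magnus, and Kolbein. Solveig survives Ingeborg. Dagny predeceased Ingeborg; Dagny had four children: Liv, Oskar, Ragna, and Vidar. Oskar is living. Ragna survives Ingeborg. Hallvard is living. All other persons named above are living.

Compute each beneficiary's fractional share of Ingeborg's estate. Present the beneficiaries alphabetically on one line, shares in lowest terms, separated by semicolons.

There is no surviving spouse, so the entire estate passes to Ingeborg's descendants per capita at each generation.
At generation 1 (Frida, Asgeir, Dagny, Hallvard) there are 4 shares of (1)/4 = 1/4 each.
Living: Frida and Hallvard — each takes 1/4.
Deceased: Asgeir and Dagny. Their combined 1/2 is pooled and carried to generation 2.
At generation 2 (Solveig, Magnus, Kolbein, Liv, Oskar, Ragna, Vidar) there are 7 shares of (1/2)/7 = 1/14 each.
Living: Solveig, Magnus, Kolbein, Liv, Oskar, Ragna, and Vidar — each takes 1/14.

Frida 1/4; Hallvard 1/4; Kolbein 1/14; Liv 1/14; Magnus 1/14; Oskar 1/14; Ragna 1/14; Solveig 1/14; Vidar 1/14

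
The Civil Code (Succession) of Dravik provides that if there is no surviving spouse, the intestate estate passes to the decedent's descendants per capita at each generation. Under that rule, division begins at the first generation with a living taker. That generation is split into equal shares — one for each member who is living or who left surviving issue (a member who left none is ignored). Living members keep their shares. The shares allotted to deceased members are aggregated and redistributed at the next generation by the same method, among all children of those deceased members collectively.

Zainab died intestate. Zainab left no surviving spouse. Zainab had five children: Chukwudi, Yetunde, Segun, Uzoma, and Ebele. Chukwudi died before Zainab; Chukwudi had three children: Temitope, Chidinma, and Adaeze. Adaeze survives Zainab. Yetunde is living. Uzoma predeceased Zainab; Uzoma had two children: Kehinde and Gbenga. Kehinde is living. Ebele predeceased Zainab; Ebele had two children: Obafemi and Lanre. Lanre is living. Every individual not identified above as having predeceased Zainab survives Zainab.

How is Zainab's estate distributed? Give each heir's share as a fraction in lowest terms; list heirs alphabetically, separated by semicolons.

There is no surviving spouse, so the entire estate passes to Zainab's descendants per capita at each generation.
At generation 1 (Chukwudi, Yetunde, Segun, Uzoma, Ebele) there are 5 shares of (1)/5 = 1/5 each.
Living: Yetunde and Segun — each takes 1/5.
Deceased: Chukwudi, Uzoma, and Ebele. Their combined 3/5 is pooled and carried to generation 2.
At generation 2 (Temitope, Chidinma, Adaeze, Kehinde, Gbenga, Obafemi, Lanre) there are 7 shares of (3/5)/7 = 3/35 each.
Living: Temitope, Chidinma, Adaeze, Kehinde, Gbenga, Obafemi, and Lanre — each takes 3/35.

Adaeze 3/35; Chidinma 3/35; Gbenga 3/35; Kehinde 3/35; Lanre 3/35; Obafemi 3/35; Segun 1/5; Temitope 3/35; Yetunde 1/5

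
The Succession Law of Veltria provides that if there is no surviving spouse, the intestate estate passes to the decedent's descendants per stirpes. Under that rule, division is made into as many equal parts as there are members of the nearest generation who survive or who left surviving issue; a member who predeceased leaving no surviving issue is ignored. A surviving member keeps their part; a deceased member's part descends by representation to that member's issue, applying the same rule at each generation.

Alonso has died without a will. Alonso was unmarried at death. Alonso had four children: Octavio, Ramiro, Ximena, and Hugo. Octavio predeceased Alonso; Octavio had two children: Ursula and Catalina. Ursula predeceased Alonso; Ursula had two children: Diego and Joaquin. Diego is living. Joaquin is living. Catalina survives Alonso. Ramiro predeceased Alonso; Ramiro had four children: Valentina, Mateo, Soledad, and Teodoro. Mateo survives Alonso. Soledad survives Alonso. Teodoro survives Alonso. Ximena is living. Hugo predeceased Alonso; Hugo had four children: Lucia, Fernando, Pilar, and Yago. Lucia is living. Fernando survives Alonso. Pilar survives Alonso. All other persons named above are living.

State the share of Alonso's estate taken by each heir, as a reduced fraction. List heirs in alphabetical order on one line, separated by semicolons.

There is no surviving spouse, so the entire estate passes to Alonso's descendants per stirpes.
The estate is divided into 4 equal shares of 1/4 among Octavio, Ramiro, Ximena, Hugo.
Octavio predeceased; the 1/4 allotted to Octavio's branch passes to Octavio's issue by representation.
The 1/4 is divided into 2 equal shares of 1/8 among Ursula, Catalina.
Ursula predeceased; the 1/8 allotted to Ursula's branch passes to Ursula's issue by representation.
The 1/8 is divided into 2 equal shares of 1/16 among Diego, Joaquin.
Diego is living and takes 1/16.
Joaquin is living and takes 1/16.
Catalina is living and takes 1/8.
Ramiro predeceased; the 1/4 allotted to Ramiro's branch passes to Ramiro's issue by representation.
The 1/4 is divided into 4 equal shares of 1/16 among Valentina, Mateo, Soledad, Teodoro.
Valentina is living and takes 1/16.
Mateo is living and takes 1/16.
Soledad is living and takes 1/16.
Teodoro is living and takes 1/16.
Ximena is living and takes 1/4.
Hugo predeceased; the 1/4 allotted to Hugo's branch passes to Hugo's issue by representation.
The 1/4 is divided into 4 equal shares of 1/16 among Lucia, Fernando, Pilar, Yago.
Lucia is living and takes 1/16.
Fernando is living and takes 1/16.
Pilar is living and takes 1/16.
Yago is living and takes 1/16.

Catalina 1/8; Diego 1/16; Fernando 1/16; Joaquin 1/16; Lucia 1/16; Mateo 1/16; Pilar 1/16; Soledad 1/16; Teodoro 1/16; Valentina 1/16; Ximena 1/4; Yago 1/16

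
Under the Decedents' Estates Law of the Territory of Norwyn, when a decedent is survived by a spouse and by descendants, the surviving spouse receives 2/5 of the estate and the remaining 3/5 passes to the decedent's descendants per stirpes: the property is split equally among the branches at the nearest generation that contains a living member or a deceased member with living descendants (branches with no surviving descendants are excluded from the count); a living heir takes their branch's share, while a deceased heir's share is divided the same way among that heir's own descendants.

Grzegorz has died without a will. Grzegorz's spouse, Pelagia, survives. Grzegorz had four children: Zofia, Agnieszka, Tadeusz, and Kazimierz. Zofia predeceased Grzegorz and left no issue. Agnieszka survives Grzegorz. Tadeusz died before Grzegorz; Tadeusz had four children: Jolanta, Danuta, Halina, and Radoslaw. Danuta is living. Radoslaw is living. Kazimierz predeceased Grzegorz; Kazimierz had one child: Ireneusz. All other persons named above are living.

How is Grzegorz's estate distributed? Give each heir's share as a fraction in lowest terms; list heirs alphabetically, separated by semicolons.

Pelagia, as surviving spouse, takes 2/5.
The remaining 3/5 passes to Grzegorz's descendants per stirpes.
Zofia left no surviving issue, so that branch lapses and is disregarded.
The 3/5 is divided into 3 equal shares of 1/5 among Agnieszka, Tadeusz, Kazimierz.
Agnieszka is living and takes 1/5.
Tadeusz predeceased; the 1/5 allotted to Tadeusz's branch passes to Tadeusz's issue by representation.
The 1/5 is divided into 4 equal shares of 1/20 among Jolanta, Danuta, Halina, Radoslaw.
Jolanta is living and takes 1/20.
Danuta is living and takes 1/20.
Halina is living and takes 1/20.
Radoslaw is living and takes 1/20.
Kazimierz predeceased; the 1/5 allotted to Kazimierz's branch passes to Kazimierz's issue by representation.
Ireneusz is the sole taker at this level and receives the full 1/5.

Agnieszka 1/5; Danuta 1/20; Halina 1/20; Ireneusz 1/5; Jolanta 1/20; Pelagia 2/5; Radoslaw 1/20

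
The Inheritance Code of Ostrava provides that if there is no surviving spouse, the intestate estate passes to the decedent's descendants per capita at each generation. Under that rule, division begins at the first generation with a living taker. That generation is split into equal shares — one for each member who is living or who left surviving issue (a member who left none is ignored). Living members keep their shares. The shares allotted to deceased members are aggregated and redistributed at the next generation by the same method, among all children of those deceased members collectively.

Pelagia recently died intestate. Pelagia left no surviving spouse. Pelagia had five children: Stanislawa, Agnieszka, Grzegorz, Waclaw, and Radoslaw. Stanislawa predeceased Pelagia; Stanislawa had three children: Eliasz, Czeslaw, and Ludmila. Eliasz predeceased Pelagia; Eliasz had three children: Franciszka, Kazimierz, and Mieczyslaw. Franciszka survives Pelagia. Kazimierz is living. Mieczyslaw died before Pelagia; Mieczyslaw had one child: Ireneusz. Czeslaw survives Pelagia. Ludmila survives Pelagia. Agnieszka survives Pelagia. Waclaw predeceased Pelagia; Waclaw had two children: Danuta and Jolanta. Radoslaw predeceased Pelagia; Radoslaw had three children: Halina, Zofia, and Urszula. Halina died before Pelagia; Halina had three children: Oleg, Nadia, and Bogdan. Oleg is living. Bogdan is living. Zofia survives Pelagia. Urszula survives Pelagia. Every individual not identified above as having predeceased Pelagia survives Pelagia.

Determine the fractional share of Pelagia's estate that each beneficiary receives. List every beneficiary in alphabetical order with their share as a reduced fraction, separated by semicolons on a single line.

There is no surviving spouse, so the entire estate passes to Pelagia's descendants per capita at each generation.
At generation 1 (Stanislawa, Agnieszka, Grzegorz, Waclaw, Radoslaw) there are 5 shares of (1)/5 = 1/5 each.
Living: Agnieszka and Grzegorz — each takes 1/5.
Deceased: Stanislawa, Waclaw, and Radoslaw. Their combined 3/5 is pooled and carried to generation 2.
At generation 2 (Eliasz, Czeslaw, Ludmila, Danuta, Jolanta, Halina, Zofia, Urszula) there are 8 shares of (3/5)/8 = 3/40 each.
Living: Czeslaw, Ludmila, Danuta, Jolanta, Zofia, and Urszula — each takes 3/40.
Deceased: Eliasz and Halina. Their combined 3/20 is pooled and carried to generation 3.
At generation 3 (Franciszka, Kazimierz, Mieczyslaw, Oleg, Nadia, Bogdan) there are 6 shares of (3/20)/6 = 1/40 each.
Living: Franciszka, Kazimierz, Oleg, Nadia, and Bogdan — each takes 1/40.
Deceased: Mieczyslaw. That 1/40 share is carried to generation 4.
At generation 4 (Ireneusz) there are 1 shares of (1/40)/1 = 1/40 each.
Living: Ireneusz — each takes 1/40.

Agnieszka 1/5; Bogdan 1/40; Czeslaw 3/40; Danuta 3/40; Franciszka 1/40; Grzegorz 1/5; Ireneusz 1/40; Jolanta 3/40; Kazimierz 1/40; Ludmila 3/40; Nadia 1/40; Oleg 1/40; Urszula 3/40; Zofia 3/40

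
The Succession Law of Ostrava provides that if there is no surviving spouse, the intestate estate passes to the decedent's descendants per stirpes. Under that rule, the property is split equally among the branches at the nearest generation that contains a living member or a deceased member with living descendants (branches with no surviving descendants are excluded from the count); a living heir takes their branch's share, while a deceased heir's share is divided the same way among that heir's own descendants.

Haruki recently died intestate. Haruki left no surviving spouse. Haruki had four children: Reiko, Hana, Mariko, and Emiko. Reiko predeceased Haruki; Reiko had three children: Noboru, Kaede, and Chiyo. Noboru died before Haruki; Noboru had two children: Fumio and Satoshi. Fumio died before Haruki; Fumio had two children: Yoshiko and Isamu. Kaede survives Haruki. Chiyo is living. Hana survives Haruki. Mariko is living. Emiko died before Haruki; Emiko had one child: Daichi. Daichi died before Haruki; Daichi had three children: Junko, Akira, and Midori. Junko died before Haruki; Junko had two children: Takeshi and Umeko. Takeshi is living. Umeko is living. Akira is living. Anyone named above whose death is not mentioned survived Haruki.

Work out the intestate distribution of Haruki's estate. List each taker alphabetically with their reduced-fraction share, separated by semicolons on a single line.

There is no surviving spouse, so the entire estate passes to Haruki's descendants per stirpes.
The estate is divided into 4 equal shares of 1/4 among Reiko, Hana, Mariko, Emiko.
Reiko predeceased; the 1/4 allotted to Reiko's branch passes to Reiko's issue by representation.
The 1/4 is divided into 3 equal shares of 1/12 among Noboru, Kaede, Chiyo.
Noboru predeceased; the 1/12 allotted to Noboru's branch passes to Noboru's issue by representation.
The 1/12 is divided into 2 equal shares of 1/24 among Fumio, Satoshi.
Fumio predeceased; the 1/24 allotted to Fumio's branch passes to Fumio's issue by representation.
The 1/24 is divided into 2 equal shares of 1/48 among Yoshiko, Isamu.
Yoshiko is living and takes 1/48.
Isamu is living and takes 1/48.
Satoshi is living and takes 1/24.
Kaede is living and takes 1/12.
Chiyo is living and takes 1/12.
Hana is living and takes 1/4.
Mariko is living and takes 1/4.
Emiko predeceased; the 1/4 allotted to Emiko's branch passes to Emiko's issue by representation.
Daichi's line is the sole branch at this level, so the full 1/4 passes to Daichi's issue by representation.
The 1/4 is divided into 3 equal shares of 1/12 among Junko, Akira, Midori.
Junko predeceased; the 1/12 allotted to Junko's branch passes to Junko's issue by representation.
The 1/12 is divided into 2 equal shares of 1/24 among Takeshi, Umeko.
Takeshi is living and takes 1/24.
Umeko is living and takes 1/24.
Akira is living and takes 1/12.
Midori is living and takes 1/12.

Akira 1/12; Chiyo 1/12; Hana 1/4; Isamu 1/48; Kaede 1/12; Mariko 1/4; Midori 1/12; Satoshi 1/24; Takeshi 1/24; Umeko 1/24; Yoshiko 1/48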